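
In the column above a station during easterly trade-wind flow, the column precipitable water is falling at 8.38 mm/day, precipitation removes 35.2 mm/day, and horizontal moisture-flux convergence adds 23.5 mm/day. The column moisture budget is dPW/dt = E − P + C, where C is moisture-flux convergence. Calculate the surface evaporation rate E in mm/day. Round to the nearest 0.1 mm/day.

E ≈ 3.3 mm/day

dPW/dt = -8.38 mm/day.
E = dPW/dt + P − C = (-8.38) + 35.2 − (23.5) = 3.3 mm/day.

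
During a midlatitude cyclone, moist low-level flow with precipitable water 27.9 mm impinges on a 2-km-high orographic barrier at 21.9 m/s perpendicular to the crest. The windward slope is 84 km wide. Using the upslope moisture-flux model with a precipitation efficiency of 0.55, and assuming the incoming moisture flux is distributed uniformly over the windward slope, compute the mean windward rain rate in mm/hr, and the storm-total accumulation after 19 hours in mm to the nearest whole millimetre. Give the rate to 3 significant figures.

Incoming column moisture flux per unit ridge length: F = V × PW = 21.9 × 27.9 = 611.01 mm·m/s.
Spread over the 84 km slope with efficiency ε = 0.55: R = ε·F/W = 0.55 × 611.01 / 84000 m = 4.001e-03 mm/s.
R = 4.001e-03 × 3600 = 14.4 mm/hr.
Over 19 h: total = 14.4 × 19 = 273.6 ≈ 274 mm.

R ≈ 14.4 mm/hr; total ≈ 274 mm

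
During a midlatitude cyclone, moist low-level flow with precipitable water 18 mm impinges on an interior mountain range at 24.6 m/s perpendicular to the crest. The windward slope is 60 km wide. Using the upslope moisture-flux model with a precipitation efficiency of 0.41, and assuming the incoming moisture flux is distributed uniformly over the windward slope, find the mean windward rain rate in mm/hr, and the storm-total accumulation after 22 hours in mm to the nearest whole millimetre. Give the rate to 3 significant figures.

R ≈ 10.9 mm/hr; total ≈ 240 mm

Incoming column moisture flux per unit ridge length: F = V × PW = 24.6 × 18 = 442.8 mm·m/s.
Spread over the 60 km slope with efficiency ε = 0.41: R = ε·F/W = 0.41 × 442.8 / 60000 m = 3.026e-03 mm/s.
R = 3.026e-03 × 3600 = 10.9 mm/hr.
Over 22 h: total = 10.9 × 22 = 239.8 ≈ 240 mm.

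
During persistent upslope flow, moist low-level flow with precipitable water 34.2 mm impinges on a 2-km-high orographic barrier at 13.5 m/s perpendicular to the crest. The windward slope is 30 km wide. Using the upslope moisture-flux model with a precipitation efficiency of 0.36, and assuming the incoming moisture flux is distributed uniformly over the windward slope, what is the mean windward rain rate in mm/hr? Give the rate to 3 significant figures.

R ≈ 19.9 mm/hr

Incoming column moisture flux per unit ridge length: F = V × PW = 13.5 × 34.2 = 461.7 mm·m/s.
Spread over the 30 km slope with efficiency ε = 0.36: R = ε·F/W = 0.36 × 461.7 / 30000 m = 5.540e-03 mm/s.
R = 5.540e-03 × 3600 = 19.9 mm/hr.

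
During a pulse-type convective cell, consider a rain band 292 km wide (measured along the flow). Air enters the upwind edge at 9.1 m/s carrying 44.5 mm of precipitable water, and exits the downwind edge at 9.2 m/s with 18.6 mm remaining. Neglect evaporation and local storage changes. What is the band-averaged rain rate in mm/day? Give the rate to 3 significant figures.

R ≈ 69.2 mm/day

Column moisture flux per unit crosswind length is F = V × PW.
Inflow: F_in = 9.1 × 44.5 = 404.95 mm·m/s
Outflow: F_out = 9.2 × 18.6 = 171.12 mm·m/s
Steady-state rate R = (F_in − F_out)/L = (404.95 − 171.12) / 292000 m = 8.008e-04 mm/s.
R = 8.008e-04 × 3600 × 24 = 69.2 mm/day.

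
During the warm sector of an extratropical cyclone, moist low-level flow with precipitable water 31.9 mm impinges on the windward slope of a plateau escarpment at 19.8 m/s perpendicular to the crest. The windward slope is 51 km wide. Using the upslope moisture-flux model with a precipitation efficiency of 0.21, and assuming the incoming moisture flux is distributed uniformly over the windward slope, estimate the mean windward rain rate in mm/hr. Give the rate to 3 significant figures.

Incoming column moisture flux per unit ridge length: F = V × PW = 19.8 × 31.9 = 631.62 mm·m/s.
Spread over the 51 km slope with efficiency ε = 0.21: R = ε·F/W = 0.21 × 631.62 / 51000 m = 2.601e-03 mm/s.
R = 2.601e-03 × 3600 = 9.36 mm/hr.

R ≈ 9.36 mm/hr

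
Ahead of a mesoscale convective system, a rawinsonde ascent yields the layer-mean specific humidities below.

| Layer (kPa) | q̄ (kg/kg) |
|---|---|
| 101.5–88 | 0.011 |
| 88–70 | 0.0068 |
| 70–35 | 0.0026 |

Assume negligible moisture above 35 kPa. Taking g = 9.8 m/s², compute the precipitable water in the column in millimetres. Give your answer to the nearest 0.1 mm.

Precipitable water is the column-integrated vapour mass per unit area: PW = (1/g) Σ q̄ Δp, with q in kg/kg and Δp in Pa (1 kg/m² of water = 1 mm).
Layer 101.5–88 kPa: Δp = 135 hPa = 13500 Pa, q̄ = 0.011 kg/kg → 0.011 × 13500 / 9.8 = 15.15 mm
Layer 88–70 kPa: Δp = 180 hPa = 18000 Pa, q̄ = 0.0068 kg/kg → 0.0068 × 18000 / 9.8 = 12.49 mm
Layer 70–35 kPa: Δp = 350 hPa = 35000 Pa, q̄ = 0.0026 kg/kg → 0.0026 × 35000 / 9.8 = 9.29 mm
PW = 15.15 + 12.49 + 9.29 = 36.93 ≈ 36.9 mm.

PW ≈ 36.9 mm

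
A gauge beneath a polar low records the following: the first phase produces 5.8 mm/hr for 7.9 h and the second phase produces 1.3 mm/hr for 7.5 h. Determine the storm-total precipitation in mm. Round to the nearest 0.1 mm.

Total = Σ Rᵢ Δtᵢ = 5.8 × 7.9 + 1.3 × 7.5
      = 45.82 + 9.75 = 55.6 mm.

total ≈ 55.6 mm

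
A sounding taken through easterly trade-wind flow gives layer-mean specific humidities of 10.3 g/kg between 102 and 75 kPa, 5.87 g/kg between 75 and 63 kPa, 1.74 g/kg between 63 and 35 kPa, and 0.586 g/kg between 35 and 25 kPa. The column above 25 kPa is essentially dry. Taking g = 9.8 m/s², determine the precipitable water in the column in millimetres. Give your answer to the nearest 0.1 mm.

PW ≈ 41.1 mm

Precipitable water is the column-integrated vapour mass per unit area: PW = (1/g) Σ q̄ Δp, with q in kg/kg and Δp in Pa (1 kg/m² of water = 1 mm).
Layer 102–75 kPa: Δp = 270 hPa = 27000 Pa, q̄ = 0.0103 kg/kg → 0.0103 × 27000 / 9.8 = 28.38 mm
Layer 75–63 kPa: Δp = 120 hPa = 12000 Pa, q̄ = 0.00587 kg/kg → 0.00587 × 12000 / 9.8 = 7.19 mm
Layer 63–35 kPa: Δp = 280 hPa = 28000 Pa, q̄ = 0.00174 kg/kg → 0.00174 × 28000 / 9.8 = 4.97 mm
Layer 35–25 kPa: Δp = 100 hPa = 10000 Pa, q̄ = 0.000586 kg/kg → 0.000586 × 10000 / 9.8 = 0.60 mm
PW = 28.38 + 7.19 + 4.97 + 0.60 = 41.14 ≈ 41.1 mm.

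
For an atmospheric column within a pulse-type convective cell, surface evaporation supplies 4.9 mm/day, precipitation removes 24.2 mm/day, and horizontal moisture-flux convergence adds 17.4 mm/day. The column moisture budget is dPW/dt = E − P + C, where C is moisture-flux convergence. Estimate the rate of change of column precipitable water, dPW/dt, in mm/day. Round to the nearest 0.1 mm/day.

dPW/dt ≈ -1.9 mm/day

dPW/dt = E − P + C = 4.9 − 24.2 + (17.4) = -1.9 mm/day.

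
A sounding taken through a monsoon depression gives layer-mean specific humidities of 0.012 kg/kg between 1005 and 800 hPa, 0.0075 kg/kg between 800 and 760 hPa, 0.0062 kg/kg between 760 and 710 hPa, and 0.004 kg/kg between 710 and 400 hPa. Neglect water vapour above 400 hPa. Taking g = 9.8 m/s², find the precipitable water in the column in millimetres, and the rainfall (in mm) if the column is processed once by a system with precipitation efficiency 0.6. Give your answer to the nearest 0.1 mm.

PW ≈ 44.0 mm; rainfall ≈ 26.4 mm

Precipitable water is the column-integrated vapour mass per unit area: PW = (1/g) Σ q̄ Δp, with q in kg/kg and Δp in Pa (1 kg/m² of water = 1 mm).
Layer 1005–800 hPa: Δp = 205 hPa = 20500 Pa, q̄ = 0.012 kg/kg → 0.012 × 20500 / 9.8 = 25.10 mm
Layer 800–760 hPa: Δp = 40 hPa = 4000 Pa, q̄ = 0.0075 kg/kg → 0.0075 × 4000 / 9.8 = 3.06 mm
Layer 760–710 hPa: Δp = 50 hPa = 5000 Pa, q̄ = 0.0062 kg/kg → 0.0062 × 5000 / 9.8 = 3.16 mm
Layer 710–400 hPa: Δp = 310 hPa = 31000 Pa, q̄ = 0.004 kg/kg → 0.004 × 31000 / 9.8 = 12.65 mm
PW = 25.10 + 3.06 + 3.16 + 12.65 = 43.97 ≈ 44.0 mm.
Rainfall = ε × PW = 0.6 × 44.0 = 26.4 mm.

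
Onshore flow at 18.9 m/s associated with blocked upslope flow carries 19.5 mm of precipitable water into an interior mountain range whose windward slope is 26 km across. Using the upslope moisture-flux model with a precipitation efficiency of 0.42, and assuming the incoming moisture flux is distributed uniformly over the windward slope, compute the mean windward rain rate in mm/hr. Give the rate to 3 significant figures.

Incoming column moisture flux per unit ridge length: F = V × PW = 18.9 × 19.5 = 368.55 mm·m/s.
Spread over the 26 km slope with efficiency ε = 0.42: R = ε·F/W = 0.42 × 368.55 / 26000 m = 5.953e-03 mm/s.
R = 5.953e-03 × 3600 = 21.4 mm/hr.

R ≈ 21.4 mm/hr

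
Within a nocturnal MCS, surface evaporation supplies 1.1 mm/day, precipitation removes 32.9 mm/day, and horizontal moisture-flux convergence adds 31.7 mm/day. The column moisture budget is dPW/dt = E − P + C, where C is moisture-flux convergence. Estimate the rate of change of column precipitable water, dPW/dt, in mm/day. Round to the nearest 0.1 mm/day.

dPW/dt ≈ -0.1 mm/day

dPW/dt = E − P + C = 1.1 − 32.9 + (31.7) = -0.1 mm/day.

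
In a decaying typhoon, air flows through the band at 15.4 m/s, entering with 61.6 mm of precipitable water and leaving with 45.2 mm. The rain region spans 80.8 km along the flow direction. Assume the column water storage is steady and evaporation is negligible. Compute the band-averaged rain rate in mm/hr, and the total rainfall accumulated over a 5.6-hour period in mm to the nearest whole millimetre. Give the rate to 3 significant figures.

Column moisture flux per unit crosswind length is F = V × PW.
Inflow: F_in = 15.4 × 61.6 = 948.64 mm·m/s
Outflow: F_out = 15.4 × 45.2 = 696.08 mm·m/s
Steady-state rate R = (F_in − F_out)/L = (948.64 − 696.08) / 80800 m = 3.126e-03 mm/s.
R = 3.126e-03 × 3600 = 11.3 mm/hr.
Over 5.6 h: total = 11.3 × 5.6 = 63.28 ≈ 63 mm.

R ≈ 11.3 mm/hr; total ≈ 63 mm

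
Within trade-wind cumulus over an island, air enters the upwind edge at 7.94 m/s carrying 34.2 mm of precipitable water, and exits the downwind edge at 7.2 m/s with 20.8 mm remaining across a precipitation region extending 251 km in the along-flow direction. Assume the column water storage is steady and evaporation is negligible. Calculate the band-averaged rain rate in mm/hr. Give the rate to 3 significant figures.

R ≈ 1.75 mm/hr

Column moisture flux per unit crosswind length is F = V × PW.
Inflow: F_in = 7.94 × 34.2 = 271.548 mm·m/s
Outflow: F_out = 7.2 × 20.8 = 149.76 mm·m/s
Steady-state rate R = (F_in − F_out)/L = (271.548 − 149.76) / 251000 m = 4.852e-04 mm/s.
R = 4.852e-04 × 3600 = 1.75 mm/hr.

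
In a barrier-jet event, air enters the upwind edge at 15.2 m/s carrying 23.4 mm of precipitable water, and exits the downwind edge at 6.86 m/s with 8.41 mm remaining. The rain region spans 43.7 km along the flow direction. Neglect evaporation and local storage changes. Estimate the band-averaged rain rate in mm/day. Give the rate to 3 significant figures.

Column moisture flux per unit crosswind length is F = V × PW.
Inflow: F_in = 15.2 × 23.4 = 355.68 mm·m/s
Outflow: F_out = 6.86 × 8.41 = 57.6926 mm·m/s
Steady-state rate R = (F_in − F_out)/L = (355.68 − 57.6926) / 43700 m = 6.819e-03 mm/s.
R = 6.819e-03 × 3600 × 24 = 589 mm/day.

R ≈ 589 mm/day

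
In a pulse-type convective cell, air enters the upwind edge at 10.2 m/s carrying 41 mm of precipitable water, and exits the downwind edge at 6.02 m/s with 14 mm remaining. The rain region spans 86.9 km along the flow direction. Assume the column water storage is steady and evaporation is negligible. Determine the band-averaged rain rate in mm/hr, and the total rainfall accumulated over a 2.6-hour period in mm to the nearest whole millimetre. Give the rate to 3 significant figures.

Column moisture flux per unit crosswind length is F = V × PW.
Inflow: F_in = 10.2 × 41 = 418.2 mm·m/s
Outflow: F_out = 6.02 × 14 = 84.28 mm·m/s
Steady-state rate R = (F_in − F_out)/L = (418.2 − 84.28) / 86900 m = 3.843e-03 mm/s.
R = 3.843e-03 × 3600 = 13.8 mm/hr.
Over 2.6 h: total = 13.8 × 2.6 = 35.88 ≈ 36 mm.

R ≈ 13.8 mm/hr; total ≈ 36 mm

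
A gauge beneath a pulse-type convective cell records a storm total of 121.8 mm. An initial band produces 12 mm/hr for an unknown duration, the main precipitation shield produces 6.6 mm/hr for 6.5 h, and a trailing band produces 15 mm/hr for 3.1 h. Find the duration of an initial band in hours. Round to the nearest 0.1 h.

Known phases: 6.6 × 6.5 + 15 × 3.1 = 42.9 + 46.5 = 89.4 mm.
Remaining depth = 121.8 − 89.4 = 32.4 mm.
Duration = 32.4 / 12 = 2.7 h.

duration ≈ 2.7 h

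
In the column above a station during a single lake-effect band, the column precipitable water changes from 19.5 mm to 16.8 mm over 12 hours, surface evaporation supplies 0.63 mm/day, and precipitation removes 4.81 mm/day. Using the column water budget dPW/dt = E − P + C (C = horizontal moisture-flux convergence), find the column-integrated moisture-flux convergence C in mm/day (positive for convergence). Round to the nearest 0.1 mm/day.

C ≈ -1.2 mm/day

dPW/dt = (16.8 − 19.5) mm / (12/24 day) = -5.400 mm/day.
C = dPW/dt − E + P = (-5.400) − 0.63 + 4.81 = -1.2 mm/day.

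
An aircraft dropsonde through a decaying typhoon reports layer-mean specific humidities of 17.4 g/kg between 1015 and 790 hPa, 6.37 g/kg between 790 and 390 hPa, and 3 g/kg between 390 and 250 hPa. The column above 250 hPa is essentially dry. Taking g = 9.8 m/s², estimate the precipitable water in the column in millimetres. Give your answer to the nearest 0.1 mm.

PW ≈ 70.2 mm

Precipitable water is the column-integrated vapour mass per unit area: PW = (1/g) Σ q̄ Δp, with q in kg/kg and Δp in Pa (1 kg/m² of water = 1 mm).
Layer 1015–790 hPa: Δp = 225 hPa = 22500 Pa, q̄ = 0.0174 kg/kg → 0.0174 × 22500 / 9.8 = 39.95 mm
Layer 790–390 hPa: Δp = 400 hPa = 40000 Pa, q̄ = 0.00637 kg/kg → 0.00637 × 40000 / 9.8 = 26.00 mm
Layer 390–250 hPa: Δp = 140 hPa = 14000 Pa, q̄ = 0.003 kg/kg → 0.003 × 14000 / 9.8 = 4.29 mm
PW = 39.95 + 26.00 + 4.29 = 70.24 ≈ 70.2 mm.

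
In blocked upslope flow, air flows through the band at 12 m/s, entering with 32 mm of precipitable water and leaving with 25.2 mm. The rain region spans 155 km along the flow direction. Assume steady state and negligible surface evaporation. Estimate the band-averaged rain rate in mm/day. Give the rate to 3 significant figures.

Column moisture flux per unit crosswind length is F = V × PW.
Inflow: F_in = 12 × 32 = 384 mm·m/s
Outflow: F_out = 12 × 25.2 = 302.4 mm·m/s
Steady-state rate R = (F_in − F_out)/L = (384 − 302.4) / 155000 m = 5.265e-04 mm/s.
R = 5.265e-04 × 3600 × 24 = 45.5 mm/day.

R ≈ 45.5 mm/day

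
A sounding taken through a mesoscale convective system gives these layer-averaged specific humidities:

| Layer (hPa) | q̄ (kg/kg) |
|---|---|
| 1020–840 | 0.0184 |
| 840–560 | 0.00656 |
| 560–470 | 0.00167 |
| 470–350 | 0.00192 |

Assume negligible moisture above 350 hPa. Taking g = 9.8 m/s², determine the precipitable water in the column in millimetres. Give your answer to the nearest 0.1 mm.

Precipitable water is the column-integrated vapour mass per unit area: PW = (1/g) Σ q̄ Δp, with q in kg/kg and Δp in Pa (1 kg/m² of water = 1 mm).
Layer 1020–840 hPa: Δp = 180 hPa = 18000 Pa, q̄ = 0.0184 kg/kg → 0.0184 × 18000 / 9.8 = 33.80 mm
Layer 840–560 hPa: Δp = 280 hPa = 28000 Pa, q̄ = 0.00656 kg/kg → 0.00656 × 28000 / 9.8 = 18.74 mm
Layer 560–470 hPa: Δp = 90 hPa = 9000 Pa, q̄ = 0.00167 kg/kg → 0.00167 × 9000 / 9.8 = 1.53 mm
Layer 470–350 hPa: Δp = 120 hPa = 12000 Pa, q̄ = 0.00192 kg/kg → 0.00192 × 12000 / 9.8 = 2.35 mm
PW = 33.80 + 18.74 + 1.53 + 2.35 = 56.42 ≈ 56.4 mm.

PW ≈ 56.4 mm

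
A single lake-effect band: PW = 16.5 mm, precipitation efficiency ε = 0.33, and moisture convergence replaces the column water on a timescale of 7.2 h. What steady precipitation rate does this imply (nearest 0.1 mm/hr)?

R ≈ 0.8 mm/hr

Each overturning extracts ε × PW = 0.33 × 16.5 = 5.445 mm.
Rate = ε·PW / τ = 5.445 / 7.2 h = 0.8 mm/hr.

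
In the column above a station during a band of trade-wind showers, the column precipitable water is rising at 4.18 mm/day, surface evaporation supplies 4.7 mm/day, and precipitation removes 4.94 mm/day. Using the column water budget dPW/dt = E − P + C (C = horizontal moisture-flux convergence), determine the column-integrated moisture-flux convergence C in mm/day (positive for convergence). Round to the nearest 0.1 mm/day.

dPW/dt = +4.18 mm/day.
C = dPW/dt − E + P = (+4.18) − 4.7 + 4.94 = 4.4 mm/day.

C ≈ 4.4 mm/day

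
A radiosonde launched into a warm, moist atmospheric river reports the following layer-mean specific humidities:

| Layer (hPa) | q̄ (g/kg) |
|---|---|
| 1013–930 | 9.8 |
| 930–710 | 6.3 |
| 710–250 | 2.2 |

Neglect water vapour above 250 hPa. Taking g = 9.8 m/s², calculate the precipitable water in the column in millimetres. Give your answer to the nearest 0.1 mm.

Precipitable water is the column-integrated vapour mass per unit area: PW = (1/g) Σ q̄ Δp, with q in kg/kg and Δp in Pa (1 kg/m² of water = 1 mm).
Layer 1013–930 hPa: Δp = 83 hPa = 8300 Pa, q̄ = 0.0098 kg/kg → 0.0098 × 8300 / 9.8 = 8.30 mm
Layer 930–710 hPa: Δp = 220 hPa = 22000 Pa, q̄ = 0.0063 kg/kg → 0.0063 × 22000 / 9.8 = 14.14 mm
Layer 710–250 hPa: Δp = 460 hPa = 46000 Pa, q̄ = 0.0022 kg/kg → 0.0022 × 46000 / 9.8 = 10.33 mm
PW = 8.30 + 14.14 + 10.33 = 32.77 ≈ 32.8 mm.

PW ≈ 32.8 mm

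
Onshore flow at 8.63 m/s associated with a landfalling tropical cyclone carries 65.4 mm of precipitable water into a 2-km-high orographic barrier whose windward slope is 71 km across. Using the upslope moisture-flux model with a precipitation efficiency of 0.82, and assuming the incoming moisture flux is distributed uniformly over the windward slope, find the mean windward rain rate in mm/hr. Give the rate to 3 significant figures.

R ≈ 23.5 mm/hr

Incoming column moisture flux per unit ridge length: F = V × PW = 8.63 × 65.4 = 564.402 mm·m/s.
Spread over the 71 km slope with efficiency ε = 0.82: R = ε·F/W = 0.82 × 564.402 / 71000 m = 6.518e-03 mm/s.
R = 6.518e-03 × 3600 = 23.5 mm/hr.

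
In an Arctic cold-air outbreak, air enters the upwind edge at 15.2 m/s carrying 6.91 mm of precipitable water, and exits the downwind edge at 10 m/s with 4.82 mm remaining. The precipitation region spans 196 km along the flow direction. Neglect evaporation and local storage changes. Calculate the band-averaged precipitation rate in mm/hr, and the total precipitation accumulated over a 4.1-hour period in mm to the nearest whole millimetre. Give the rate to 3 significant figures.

Column moisture flux per unit crosswind length is F = V × PW.
Inflow: F_in = 15.2 × 6.91 = 105.032 mm·m/s
Outflow: F_out = 10 × 4.82 = 48.2 mm·m/s
Steady-state rate R = (F_in − F_out)/L = (105.032 − 48.2) / 196000 m = 2.900e-04 mm/s.
R = 2.900e-04 × 3600 = 1.04 mm/hr.
Over 4.1 h: total = 1.04 × 4.1 = 4.264 ≈ 4 mm.

R ≈ 1.04 mm/hr; total ≈ 4 mm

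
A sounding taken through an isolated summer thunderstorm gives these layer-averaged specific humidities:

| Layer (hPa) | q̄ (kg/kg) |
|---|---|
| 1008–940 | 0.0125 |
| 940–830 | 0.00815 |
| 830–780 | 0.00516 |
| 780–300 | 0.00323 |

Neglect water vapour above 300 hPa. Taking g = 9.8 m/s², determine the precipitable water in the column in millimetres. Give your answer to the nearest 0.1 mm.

PW ≈ 36.3 mm

Precipitable water is the column-integrated vapour mass per unit area: PW = (1/g) Σ q̄ Δp, with q in kg/kg and Δp in Pa (1 kg/m² of water = 1 mm).
Layer 1008–940 hPa: Δp = 68 hPa = 6800 Pa, q̄ = 0.0125 kg/kg → 0.0125 × 6800 / 9.8 = 8.67 mm
Layer 940–830 hPa: Δp = 110 hPa = 11000 Pa, q̄ = 0.00815 kg/kg → 0.00815 × 11000 / 9.8 = 9.15 mm
Layer 830–780 hPa: Δp = 50 hPa = 5000 Pa, q̄ = 0.00516 kg/kg → 0.00516 × 5000 / 9.8 = 2.63 mm
Layer 780–300 hPa: Δp = 480 hPa = 48000 Pa, q̄ = 0.00323 kg/kg → 0.00323 × 48000 / 9.8 = 15.82 mm
PW = 8.67 + 9.15 + 2.63 + 15.82 = 36.27 ≈ 36.3 mm.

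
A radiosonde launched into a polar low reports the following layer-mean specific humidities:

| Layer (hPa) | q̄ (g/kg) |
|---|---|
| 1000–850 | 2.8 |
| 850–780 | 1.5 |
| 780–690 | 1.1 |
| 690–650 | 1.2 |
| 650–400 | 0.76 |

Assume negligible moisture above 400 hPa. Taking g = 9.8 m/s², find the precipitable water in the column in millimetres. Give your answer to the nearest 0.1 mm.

PW ≈ 8.8 mm

Precipitable water is the column-integrated vapour mass per unit area: PW = (1/g) Σ q̄ Δp, with q in kg/kg and Δp in Pa (1 kg/m² of water = 1 mm).
Layer 1000–850 hPa: Δp = 150 hPa = 15000 Pa, q̄ = 0.0028 kg/kg → 0.0028 × 15000 / 9.8 = 4.29 mm
Layer 850–780 hPa: Δp = 70 hPa = 7000 Pa, q̄ = 0.0015 kg/kg → 0.0015 × 7000 / 9.8 = 1.07 mm
Layer 780–690 hPa: Δp = 90 hPa = 9000 Pa, q̄ = 0.0011 kg/kg → 0.0011 × 9000 / 9.8 = 1.01 mm
Layer 690–650 hPa: Δp = 40 hPa = 4000 Pa, q̄ = 0.0012 kg/kg → 0.0012 × 4000 / 9.8 = 0.49 mm
Layer 650–400 hPa: Δp = 250 hPa = 25000 Pa, q̄ = 0.00076 kg/kg → 0.00076 × 25000 / 9.8 = 1.94 mm
PW = 4.29 + 1.07 + 1.01 + 0.49 + 1.94 = 8.80 ≈ 8.8 mm.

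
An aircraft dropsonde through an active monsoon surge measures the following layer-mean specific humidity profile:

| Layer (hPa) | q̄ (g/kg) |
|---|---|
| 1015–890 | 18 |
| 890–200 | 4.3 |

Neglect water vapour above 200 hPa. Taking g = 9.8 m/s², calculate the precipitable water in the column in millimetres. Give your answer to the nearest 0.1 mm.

PW ≈ 53.2 mm

Precipitable water is the column-integrated vapour mass per unit area: PW = (1/g) Σ q̄ Δp, with q in kg/kg and Δp in Pa (1 kg/m² of water = 1 mm).
Layer 1015–890 hPa: Δp = 125 hPa = 12500 Pa, q̄ = 0.018 kg/kg → 0.018 × 12500 / 9.8 = 22.96 mm
Layer 890–200 hPa: Δp = 690 hPa = 69000 Pa, q̄ = 0.0043 kg/kg → 0.0043 × 69000 / 9.8 = 30.28 mm
PW = 22.96 + 30.28 = 53.24 ≈ 53.2 mm.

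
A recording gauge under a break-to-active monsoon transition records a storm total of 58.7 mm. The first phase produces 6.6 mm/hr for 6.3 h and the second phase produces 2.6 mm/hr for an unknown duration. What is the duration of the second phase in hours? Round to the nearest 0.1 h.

duration ≈ 6.6 h

Known phases: 6.6 × 6.3 = 41.58 mm.
Remaining depth = 58.7 − 41.58 = 17.12 mm.
Duration = 17.12 / 2.6 = 6.6 h.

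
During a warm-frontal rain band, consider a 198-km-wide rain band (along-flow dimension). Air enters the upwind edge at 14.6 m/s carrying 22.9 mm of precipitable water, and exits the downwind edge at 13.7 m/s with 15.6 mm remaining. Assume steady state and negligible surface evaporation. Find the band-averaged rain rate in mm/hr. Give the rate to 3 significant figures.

Column moisture flux per unit crosswind length is F = V × PW.
Inflow: F_in = 14.6 × 22.9 = 334.34 mm·m/s
Outflow: F_out = 13.7 × 15.6 = 213.72 mm·m/s
Steady-state rate R = (F_in − F_out)/L = (334.34 − 213.72) / 198000 m = 6.092e-04 mm/s.
R = 6.092e-04 × 3600 = 2.19 mm/hr.

R ≈ 2.19 mm/hr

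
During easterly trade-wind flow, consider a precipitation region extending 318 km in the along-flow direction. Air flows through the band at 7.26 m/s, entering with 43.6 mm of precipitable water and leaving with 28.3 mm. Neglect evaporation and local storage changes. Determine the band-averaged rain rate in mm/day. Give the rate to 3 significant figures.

R ≈ 30.2 mm/day

Column moisture flux per unit crosswind length is F = V × PW.
Inflow: F_in = 7.26 × 43.6 = 316.536 mm·m/s
Outflow: F_out = 7.26 × 28.3 = 205.458 mm·m/s
Steady-state rate R = (F_in − F_out)/L = (316.536 − 205.458) / 318000 m = 3.493e-04 mm/s.
R = 3.493e-04 × 3600 × 24 = 30.2 mm/day.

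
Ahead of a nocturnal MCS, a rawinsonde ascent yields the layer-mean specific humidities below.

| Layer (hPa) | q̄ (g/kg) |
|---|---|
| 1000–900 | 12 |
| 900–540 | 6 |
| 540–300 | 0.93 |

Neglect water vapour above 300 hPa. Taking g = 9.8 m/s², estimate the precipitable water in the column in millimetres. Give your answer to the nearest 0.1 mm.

Precipitable water is the column-integrated vapour mass per unit area: PW = (1/g) Σ q̄ Δp, with q in kg/kg and Δp in Pa (1 kg/m² of water = 1 mm).
Layer 1000–900 hPa: Δp = 100 hPa = 10000 Pa, q̄ = 0.012 kg/kg → 0.012 × 10000 / 9.8 = 12.24 mm
Layer 900–540 hPa: Δp = 360 hPa = 36000 Pa, q̄ = 0.006 kg/kg → 0.006 × 36000 / 9.8 = 22.04 mm
Layer 540–300 hPa: Δp = 240 hPa = 24000 Pa, q̄ = 0.00093 kg/kg → 0.00093 × 24000 / 9.8 = 2.28 mm
PW = 12.24 + 22.04 + 2.28 = 36.56 ≈ 36.6 mm.

PW ≈ 36.6 mm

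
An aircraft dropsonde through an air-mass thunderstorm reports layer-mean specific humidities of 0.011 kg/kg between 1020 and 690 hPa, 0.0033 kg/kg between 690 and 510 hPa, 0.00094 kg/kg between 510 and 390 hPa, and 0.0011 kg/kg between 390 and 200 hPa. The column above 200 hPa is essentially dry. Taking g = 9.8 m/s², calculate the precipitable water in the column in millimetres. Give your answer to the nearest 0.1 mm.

PW ≈ 46.4 mm

Precipitable water is the column-integrated vapour mass per unit area: PW = (1/g) Σ q̄ Δp, with q in kg/kg and Δp in Pa (1 kg/m² of water = 1 mm).
Layer 1020–690 hPa: Δp = 330 hPa = 33000 Pa, q̄ = 0.011 kg/kg → 0.011 × 33000 / 9.8 = 37.04 mm
Layer 690–510 hPa: Δp = 180 hPa = 18000 Pa, q̄ = 0.0033 kg/kg → 0.0033 × 18000 / 9.8 = 6.06 mm
Layer 510–390 hPa: Δp = 120 hPa = 12000 Pa, q̄ = 0.00094 kg/kg → 0.00094 × 12000 / 9.8 = 1.15 mm
Layer 390–200 hPa: Δp = 190 hPa = 19000 Pa, q̄ = 0.0011 kg/kg → 0.0011 × 19000 / 9.8 = 2.13 mm
PW = 37.04 + 6.06 + 1.15 + 2.13 = 46.38 ≈ 46.4 mm.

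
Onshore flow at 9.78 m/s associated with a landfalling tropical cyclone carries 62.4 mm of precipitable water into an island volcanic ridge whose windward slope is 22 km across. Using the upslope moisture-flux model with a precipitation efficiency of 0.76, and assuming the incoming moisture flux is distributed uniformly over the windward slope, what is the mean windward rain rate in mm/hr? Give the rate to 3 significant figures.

Incoming column moisture flux per unit ridge length: F = V × PW = 9.78 × 62.4 = 610.272 mm·m/s.
Spread over the 22 km slope with efficiency ε = 0.76: R = ε·F/W = 0.76 × 610.272 / 22000 m = 2.108e-02 mm/s.
R = 2.108e-02 × 3600 = 75.9 mm/hr.

R ≈ 75.9 mm/hr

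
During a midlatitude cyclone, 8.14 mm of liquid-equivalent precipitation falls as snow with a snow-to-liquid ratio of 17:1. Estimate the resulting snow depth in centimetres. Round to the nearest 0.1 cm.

Snow depth = liquid × ratio = 8.14 mm × 17 = 138.38 mm = 13.8 cm.

snow depth ≈ 13.8 cm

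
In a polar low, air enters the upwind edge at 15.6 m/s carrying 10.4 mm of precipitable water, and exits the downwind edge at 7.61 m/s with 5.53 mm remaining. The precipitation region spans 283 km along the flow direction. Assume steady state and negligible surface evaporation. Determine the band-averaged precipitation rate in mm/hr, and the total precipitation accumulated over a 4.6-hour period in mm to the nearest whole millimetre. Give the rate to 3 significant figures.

R ≈ 1.53 mm/hr; total ≈ 7 mm

Column moisture flux per unit crosswind length is F = V × PW.
Inflow: F_in = 15.6 × 10.4 = 162.24 mm·m/s
Outflow: F_out = 7.61 × 5.53 = 42.0833 mm·m/s
Steady-state rate R = (F_in − F_out)/L = (162.24 − 42.0833) / 283000 m = 4.246e-04 mm/s.
R = 4.246e-04 × 3600 = 1.53 mm/hr.
Over 4.6 h: total = 1.53 × 4.6 = 7.038 ≈ 7 mm.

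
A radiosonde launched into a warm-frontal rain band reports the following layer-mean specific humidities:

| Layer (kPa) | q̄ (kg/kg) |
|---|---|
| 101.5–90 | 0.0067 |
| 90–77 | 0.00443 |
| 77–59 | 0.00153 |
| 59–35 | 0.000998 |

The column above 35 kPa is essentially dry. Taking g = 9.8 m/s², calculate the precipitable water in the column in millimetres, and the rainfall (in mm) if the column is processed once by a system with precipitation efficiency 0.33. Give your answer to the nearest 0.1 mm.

Precipitable water is the column-integrated vapour mass per unit area: PW = (1/g) Σ q̄ Δp, with q in kg/kg and Δp in Pa (1 kg/m² of water = 1 mm).
Layer 101.5–90 kPa: Δp = 115 hPa = 11500 Pa, q̄ = 0.0067 kg/kg → 0.0067 × 11500 / 9.8 = 7.86 mm
Layer 90–77 kPa: Δp = 130 hPa = 13000 Pa, q̄ = 0.00443 kg/kg → 0.00443 × 13000 / 9.8 = 5.88 mm
Layer 77–59 kPa: Δp = 180 hPa = 18000 Pa, q̄ = 0.00153 kg/kg → 0.00153 × 18000 / 9.8 = 2.81 mm
Layer 59–35 kPa: Δp = 240 hPa = 24000 Pa, q̄ = 0.000998 kg/kg → 0.000998 × 24000 / 9.8 = 2.44 mm
PW = 7.86 + 5.88 + 2.81 + 2.44 = 18.99 ≈ 19.0 mm.
Rainfall = ε × PW = 0.33 × 19.0 = 6.3 mm.

PW ≈ 19.0 mm; rainfall ≈ 6.3 mm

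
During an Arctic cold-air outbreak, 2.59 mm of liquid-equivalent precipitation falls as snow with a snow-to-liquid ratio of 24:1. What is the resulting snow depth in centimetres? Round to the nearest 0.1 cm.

Snow depth = liquid × ratio = 2.59 mm × 24 = 62.16 mm = 6.2 cm.

snow depth ≈ 6.2 cm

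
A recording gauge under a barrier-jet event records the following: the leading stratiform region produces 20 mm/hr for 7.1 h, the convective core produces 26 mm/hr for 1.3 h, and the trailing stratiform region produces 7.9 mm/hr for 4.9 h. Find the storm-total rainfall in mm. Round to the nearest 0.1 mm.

total ≈ 214.5 mm

Total = Σ Rᵢ Δtᵢ = 20 × 7.1 + 26 × 1.3 + 7.9 × 4.9
      = 142 + 33.8 + 38.71 = 214.5 mm.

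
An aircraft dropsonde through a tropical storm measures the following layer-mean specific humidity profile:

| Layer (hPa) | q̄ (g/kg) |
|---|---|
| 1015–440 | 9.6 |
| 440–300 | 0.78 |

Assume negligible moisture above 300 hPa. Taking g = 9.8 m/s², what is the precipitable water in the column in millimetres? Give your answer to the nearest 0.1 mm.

PW ≈ 57.4 mm

Precipitable water is the column-integrated vapour mass per unit area: PW = (1/g) Σ q̄ Δp, with q in kg/kg and Δp in Pa (1 kg/m² of water = 1 mm).
Layer 1015–440 hPa: Δp = 575 hPa = 57500 Pa, q̄ = 0.0096 kg/kg → 0.0096 × 57500 / 9.8 = 56.33 mm
Layer 440–300 hPa: Δp = 140 hPa = 14000 Pa, q̄ = 0.00078 kg/kg → 0.00078 × 14000 / 9.8 = 1.11 mm
PW = 56.33 + 1.11 = 57.44 ≈ 57.4 mm.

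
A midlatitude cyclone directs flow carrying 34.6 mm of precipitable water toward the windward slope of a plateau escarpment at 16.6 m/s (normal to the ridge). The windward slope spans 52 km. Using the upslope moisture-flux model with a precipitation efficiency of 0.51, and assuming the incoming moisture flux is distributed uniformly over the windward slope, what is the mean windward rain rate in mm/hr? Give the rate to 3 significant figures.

R ≈ 20.3 mm/hr

Incoming column moisture flux per unit ridge length: F = V × PW = 16.6 × 34.6 = 574.36 mm·m/s.
Spread over the 52 km slope with efficiency ε = 0.51: R = ε·F/W = 0.51 × 574.36 / 52000 m = 5.633e-03 mm/s.
R = 5.633e-03 × 3600 = 20.3 mm/hr.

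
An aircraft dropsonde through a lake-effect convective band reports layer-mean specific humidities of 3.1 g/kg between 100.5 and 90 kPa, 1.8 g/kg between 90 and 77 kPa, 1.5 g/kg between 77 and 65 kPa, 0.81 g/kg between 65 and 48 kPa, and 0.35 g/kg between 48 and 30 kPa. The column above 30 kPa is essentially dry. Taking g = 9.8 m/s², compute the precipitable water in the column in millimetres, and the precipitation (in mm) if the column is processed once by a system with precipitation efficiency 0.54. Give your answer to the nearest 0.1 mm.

Precipitable water is the column-integrated vapour mass per unit area: PW = (1/g) Σ q̄ Δp, with q in kg/kg and Δp in Pa (1 kg/m² of water = 1 mm).
Layer 100.5–90 kPa: Δp = 105 hPa = 10500 Pa, q̄ = 0.0031 kg/kg → 0.0031 × 10500 / 9.8 = 3.32 mm
Layer 90–77 kPa: Δp = 130 hPa = 13000 Pa, q̄ = 0.0018 kg/kg → 0.0018 × 13000 / 9.8 = 2.39 mm
Layer 77–65 kPa: Δp = 120 hPa = 12000 Pa, q̄ = 0.0015 kg/kg → 0.0015 × 12000 / 9.8 = 1.84 mm
Layer 65–48 kPa: Δp = 170 hPa = 17000 Pa, q̄ = 0.00081 kg/kg → 0.00081 × 17000 / 9.8 = 1.41 mm
Layer 48–30 kPa: Δp = 180 hPa = 18000 Pa, q̄ = 0.00035 kg/kg → 0.00035 × 18000 / 9.8 = 0.64 mm
PW = 3.32 + 2.39 + 1.84 + 1.41 + 0.64 = 9.60 ≈ 9.6 mm.
Precipitation = ε × PW = 0.54 × 9.6 = 5.2 mm.

PW ≈ 9.6 mm; precipitation ≈ 5.2 mm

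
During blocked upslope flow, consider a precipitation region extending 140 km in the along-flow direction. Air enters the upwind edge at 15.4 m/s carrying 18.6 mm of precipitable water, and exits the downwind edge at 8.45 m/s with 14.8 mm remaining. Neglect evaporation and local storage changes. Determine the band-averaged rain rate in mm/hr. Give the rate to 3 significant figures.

Column moisture flux per unit crosswind length is F = V × PW.
Inflow: F_in = 15.4 × 18.6 = 286.44 mm·m/s
Outflow: F_out = 8.45 × 14.8 = 125.06 mm·m/s
Steady-state rate R = (F_in − F_out)/L = (286.44 − 125.06) / 140000 m = 1.153e-03 mm/s.
R = 1.153e-03 × 3600 = 4.15 mm/hr.

R ≈ 4.15 mm/hr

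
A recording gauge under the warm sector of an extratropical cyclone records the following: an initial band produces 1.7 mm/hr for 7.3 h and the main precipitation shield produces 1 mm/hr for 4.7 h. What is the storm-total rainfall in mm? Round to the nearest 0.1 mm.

total ≈ 17.1 mm

Total = Σ Rᵢ Δtᵢ = 1.7 × 7.3 + 1 × 4.7
      = 12.41 + 4.7 = 17.1 mm.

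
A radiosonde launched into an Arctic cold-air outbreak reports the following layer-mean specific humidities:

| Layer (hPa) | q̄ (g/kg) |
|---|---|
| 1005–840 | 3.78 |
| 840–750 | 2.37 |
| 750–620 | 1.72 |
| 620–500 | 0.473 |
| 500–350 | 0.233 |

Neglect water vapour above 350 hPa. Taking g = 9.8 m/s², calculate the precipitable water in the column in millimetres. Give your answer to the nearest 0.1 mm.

Precipitable water is the column-integrated vapour mass per unit area: PW = (1/g) Σ q̄ Δp, with q in kg/kg and Δp in Pa (1 kg/m² of water = 1 mm).
Layer 1005–840 hPa: Δp = 165 hPa = 16500 Pa, q̄ = 0.00378 kg/kg → 0.00378 × 16500 / 9.8 = 6.36 mm
Layer 840–750 hPa: Δp = 90 hPa = 9000 Pa, q̄ = 0.00237 kg/kg → 0.00237 × 9000 / 9.8 = 2.18 mm
Layer 750–620 hPa: Δp = 130 hPa = 13000 Pa, q̄ = 0.00172 kg/kg → 0.00172 × 13000 / 9.8 = 2.28 mm
Layer 620–500 hPa: Δp = 120 hPa = 12000 Pa, q̄ = 0.000473 kg/kg → 0.000473 × 12000 / 9.8 = 0.58 mm
Layer 500–350 hPa: Δp = 150 hPa = 15000 Pa, q̄ = 0.000233 kg/kg → 0.000233 × 15000 / 9.8 = 0.36 mm
PW = 6.36 + 2.18 + 2.28 + 0.58 + 0.36 = 11.76 ≈ 11.8 mm.

PW ≈ 11.8 mm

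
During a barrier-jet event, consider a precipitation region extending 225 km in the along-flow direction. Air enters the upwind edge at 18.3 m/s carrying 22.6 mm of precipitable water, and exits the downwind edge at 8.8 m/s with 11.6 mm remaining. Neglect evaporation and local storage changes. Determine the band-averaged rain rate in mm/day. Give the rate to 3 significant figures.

Column moisture flux per unit crosswind length is F = V × PW.
Inflow: F_in = 18.3 × 22.6 = 413.58 mm·m/s
Outflow: F_out = 8.8 × 11.6 = 102.08 mm·m/s
Steady-state rate R = (F_in − F_out)/L = (413.58 − 102.08) / 225000 m = 1.384e-03 mm/s.
R = 1.384e-03 × 3600 × 24 = 120 mm/day.

R ≈ 120 mm/day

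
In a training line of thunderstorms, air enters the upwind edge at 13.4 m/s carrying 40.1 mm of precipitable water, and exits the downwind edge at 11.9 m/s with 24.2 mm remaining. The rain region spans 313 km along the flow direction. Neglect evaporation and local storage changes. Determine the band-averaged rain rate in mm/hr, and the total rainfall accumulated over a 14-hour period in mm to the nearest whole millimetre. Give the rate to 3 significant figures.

R ≈ 2.87 mm/hr; total ≈ 40 mm

Column moisture flux per unit crosswind length is F = V × PW.
Inflow: F_in = 13.4 × 40.1 = 537.34 mm·m/s
Outflow: F_out = 11.9 × 24.2 = 287.98 mm·m/s
Steady-state rate R = (F_in − F_out)/L = (537.34 − 287.98) / 313000 m = 7.967e-04 mm/s.
R = 7.967e-04 × 3600 = 2.87 mm/hr.
Over 14 h: total = 2.87 × 14 = 40.18 ≈ 40 mm.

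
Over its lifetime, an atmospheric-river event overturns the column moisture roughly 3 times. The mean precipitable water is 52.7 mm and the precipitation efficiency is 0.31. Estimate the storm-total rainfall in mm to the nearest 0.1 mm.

rainfall ≈ 49.0 mm

Each cycle deposits ε × PW = 0.31 × 52.7 = 16.337 mm.
Over 3 cycles: 3 × 16.337 = 49.0 mm.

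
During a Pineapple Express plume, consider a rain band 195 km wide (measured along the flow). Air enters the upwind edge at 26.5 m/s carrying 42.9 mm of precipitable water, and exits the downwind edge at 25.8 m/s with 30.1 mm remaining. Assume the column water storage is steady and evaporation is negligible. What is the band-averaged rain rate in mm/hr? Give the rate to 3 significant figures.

R ≈ 6.65 mm/hr

Column moisture flux per unit crosswind length is F = V × PW.
Inflow: F_in = 26.5 × 42.9 = 1136.85 mm·m/s
Outflow: F_out = 25.8 × 30.1 = 776.58 mm·m/s
Steady-state rate R = (F_in − F_out)/L = (1136.85 − 776.58) / 195000 m = 1.848e-03 mm/s.
R = 1.848e-03 × 3600 = 6.65 mm/hr.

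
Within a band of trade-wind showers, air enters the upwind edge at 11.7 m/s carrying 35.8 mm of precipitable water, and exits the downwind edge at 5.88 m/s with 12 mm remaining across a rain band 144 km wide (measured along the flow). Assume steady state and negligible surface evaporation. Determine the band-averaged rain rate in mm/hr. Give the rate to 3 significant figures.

R ≈ 8.71 mm/hr

Column moisture flux per unit crosswind length is F = V × PW.
Inflow: F_in = 11.7 × 35.8 = 418.86 mm·m/s
Outflow: F_out = 5.88 × 12 = 70.56 mm·m/s
Steady-state rate R = (F_in − F_out)/L = (418.86 − 70.56) / 144000 m = 2.419e-03 mm/s.
R = 2.419e-03 × 3600 = 8.71 mm/hr.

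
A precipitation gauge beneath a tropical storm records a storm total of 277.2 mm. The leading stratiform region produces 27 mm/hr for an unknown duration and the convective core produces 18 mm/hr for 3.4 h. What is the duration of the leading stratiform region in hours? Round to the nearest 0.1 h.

duration ≈ 8.0 h

Known phases: 18 × 3.4 = 61.2 mm.
Remaining depth = 277.2 − 61.2 = 216 mm.
Duration = 216 / 27 = 8.0 h.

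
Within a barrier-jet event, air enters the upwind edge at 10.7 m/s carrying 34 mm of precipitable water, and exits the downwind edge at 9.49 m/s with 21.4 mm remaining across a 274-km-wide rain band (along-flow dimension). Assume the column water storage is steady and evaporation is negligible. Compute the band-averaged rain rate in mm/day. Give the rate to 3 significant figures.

R ≈ 50.7 mm/day

Column moisture flux per unit crosswind length is F = V × PW.
Inflow: F_in = 10.7 × 34 = 363.8 mm·m/s
Outflow: F_out = 9.49 × 21.4 = 203.086 mm·m/s
Steady-state rate R = (F_in − F_out)/L = (363.8 − 203.086) / 274000 m = 5.865e-04 mm/s.
R = 5.865e-04 × 3600 × 24 = 50.7 mm/day.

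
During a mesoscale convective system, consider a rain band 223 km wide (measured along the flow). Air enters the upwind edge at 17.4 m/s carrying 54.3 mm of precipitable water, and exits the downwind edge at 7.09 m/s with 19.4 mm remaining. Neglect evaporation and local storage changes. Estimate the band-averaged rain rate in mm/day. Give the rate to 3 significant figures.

Column moisture flux per unit crosswind length is F = V × PW.
Inflow: F_in = 17.4 × 54.3 = 944.82 mm·m/s
Outflow: F_out = 7.09 × 19.4 = 137.546 mm·m/s
Steady-state rate R = (F_in − F_out)/L = (944.82 − 137.546) / 223000 m = 3.620e-03 mm/s.
R = 3.620e-03 × 3600 × 24 = 313 mm/day.

R ≈ 313 mm/day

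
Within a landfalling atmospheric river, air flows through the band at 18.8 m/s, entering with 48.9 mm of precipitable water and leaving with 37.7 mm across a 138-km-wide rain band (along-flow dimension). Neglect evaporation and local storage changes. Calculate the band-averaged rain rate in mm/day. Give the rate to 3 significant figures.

Column moisture flux per unit crosswind length is F = V × PW.
Inflow: F_in = 18.8 × 48.9 = 919.32 mm·m/s
Outflow: F_out = 18.8 × 37.7 = 708.76 mm·m/s
Steady-state rate R = (F_in − F_out)/L = (919.32 − 708.76) / 138000 m = 1.526e-03 mm/s.
R = 1.526e-03 × 3600 × 24 = 132 mm/day.

R ≈ 132 mm/day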